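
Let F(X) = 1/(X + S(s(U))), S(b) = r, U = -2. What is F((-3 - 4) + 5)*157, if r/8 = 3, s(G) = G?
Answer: 157/22 ≈ 7.1364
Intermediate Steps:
r = 24 (r = 8*3 = 24)
S(b) = 24
F(X) = 1/(24 + X) (F(X) = 1/(X + 24) = 1/(24 + X))
F((-3 - 4) + 5)*157 = 157/(24 + ((-3 - 4) + 5)) = 157/(24 + (-7 + 5)) = 157/(24 - 2) = 157/22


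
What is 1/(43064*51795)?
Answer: 1/2230499880 ≈ 4.4833e-10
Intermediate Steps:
1/(43064*51795) = (1/43064)*(1/51795) = 1/2230499880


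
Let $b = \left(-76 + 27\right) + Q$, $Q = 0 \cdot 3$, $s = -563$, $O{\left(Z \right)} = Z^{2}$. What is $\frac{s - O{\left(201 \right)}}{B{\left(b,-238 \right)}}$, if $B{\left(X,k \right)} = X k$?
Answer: $- \frac{418}{119} \approx -3.5126$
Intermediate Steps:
$Q = 0$
$b = -49$ ($b = \left(-76 + 27\right) + 0 = -49 + 0 = -49$)
$\frac{s - O{\left(201 \right)}}{B{\left(b,-238 \right)}} = \frac{-563 - 201^{2}}{\left(-49\right) \left(-238\right)} = \frac{-563 - 40401}{11662} = \left(-563 - 40401\right) \frac{1}{11662} = \left(-40964\right) \frac{1}{11662} = - \frac{418}{119}$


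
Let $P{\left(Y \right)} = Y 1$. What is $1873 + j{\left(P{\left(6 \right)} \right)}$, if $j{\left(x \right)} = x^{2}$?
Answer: $1909$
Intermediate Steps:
$P{\left(Y \right)} = Y$
$1873 + j{\left(P{\left(6 \right)} \right)} = 1873 + 6^{2} = 1873 + 36 = 1909$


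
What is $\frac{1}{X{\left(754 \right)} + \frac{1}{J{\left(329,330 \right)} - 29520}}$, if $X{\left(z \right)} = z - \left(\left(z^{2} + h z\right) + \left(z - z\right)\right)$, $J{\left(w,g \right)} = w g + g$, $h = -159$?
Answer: $- \frac{79380}{35552396879} \approx -2.2328 \cdot 10^{-6}$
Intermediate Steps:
$J{\left(w,g \right)} = g + g w$ ($J{\left(w,g \right)} = g w + g = g + g w$)
$X{\left(z \right)} = - z^{2} + 160 z$ ($X{\left(z \right)} = z - \left(\left(z^{2} - 159 z\right) + \left(z - z\right)\right) = z - \left(\left(z^{2} - 159 z\right) + 0\right) = z - \left(z^{2} - 159 z\right) = - z^{2} + 160 z$)
$\frac{1}{X{\left(754 \right)} + \frac{1}{J{\left(329,330 \right)} - 29520}} = \frac{1}{754 \left(160 - 754\right) + \frac{1}{330 \left(1 + 329\right) - 29520}} = \frac{1}{754 \left(160 - 754\right) + \frac{1}{330 \cdot 330 - 29520}} = \frac{1}{754 \left(-594\right) + \frac{1}{108900 - 29520}} = \frac{1}{-447876 + \frac{1}{79380}} = \frac{1}{- \frac{35552396879}{79380}} = - \frac{79380}{35552396879}$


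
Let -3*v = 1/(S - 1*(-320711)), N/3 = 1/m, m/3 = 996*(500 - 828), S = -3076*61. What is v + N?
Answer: -80657/14491335200 ≈ -5.5659e-6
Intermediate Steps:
S = -187636
m = -980064 (m = 3*(996*(500 - 828)) = 3*(996*(-328)) = 3*(-326688) = -980064)
N = -1/326688 (N = 3/(-980064) = 3*(-1/980064) = -1/326688 ≈ -3.0610e-6)
v = -1/399225 (v = -1/(3*(-187636 - 1*(-320711))) = -1/(3*(-187636 + 320711)) = -⅓/133075 = -⅓*1/133075 = -1/399225 ≈ -2.5049e-6)
v + N = -1/399225 - 1/326688 = -80657/14491335200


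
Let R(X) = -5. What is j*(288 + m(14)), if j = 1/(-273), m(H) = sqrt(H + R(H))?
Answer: -97/91 ≈ -1.0659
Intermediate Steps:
m(H) = sqrt(-5 + H) (m(H) = sqrt(H - 5) = sqrt(-5 + H))
j = -1/273 ≈ -0.0036630
j*(288 + m(14)) = -(288 + sqrt(-5 + 14))/273 = -(288 + sqrt(9))/273 = -(288 + 3)/273 = -1/273*291 = -97/91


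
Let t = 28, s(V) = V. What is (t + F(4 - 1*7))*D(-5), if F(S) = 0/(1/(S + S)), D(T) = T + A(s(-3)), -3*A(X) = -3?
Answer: -112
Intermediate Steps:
A(X) = 1 (A(X) = -1/3*(-3) = 1)
D(T) = 1 + T (D(T) = T + 1 = 1 + T)
F(S) = 0 (F(S) = 0/(1/(2*S)) = 0/((1/(2*S))) = 0*(2*S) = 0)
(t + F(4 - 1*7))*D(-5) = (28 + 0)*(1 - 5) = 28*(-4) = -112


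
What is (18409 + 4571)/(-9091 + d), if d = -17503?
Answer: -11490/13297 ≈ -0.86410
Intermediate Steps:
(18409 + 4571)/(-9091 + d) = (18409 + 4571)/(-9091 - 17503) = 22980/(-26594) = 22980*(-1/26594) = -11490/13297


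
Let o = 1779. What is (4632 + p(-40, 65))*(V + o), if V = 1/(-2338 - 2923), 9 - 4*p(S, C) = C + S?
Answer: 43314923704/5261 ≈ 8.2332e+6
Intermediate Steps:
p(S, C) = 9/4 - C/4 - S/4 (p(S, C) = 9/4 - (C + S)/4 = 9/4 + (-C/4 - S/4) = 9/4 - C/4 - S/4)
V = -1/5261 (V = 1/(-5261) = -1/5261 ≈ -0.00019008)
(4632 + p(-40, 65))*(V + o) = (4632 + (9/4 - ¼*65 - ¼*(-40)))*(-1/5261 + 1779) = (4632 + (9/4 - 65/4 + 10))*(9359318/5261) = (4632 - 4)*(9359318/5261) = 4628*(9359318/5261) = 43314923704/5261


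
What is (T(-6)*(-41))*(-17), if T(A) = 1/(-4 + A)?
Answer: -697/10 ≈ -69.700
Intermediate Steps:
(T(-6)*(-41))*(-17) = (-41/(-4 - 6))*(-17) = (-41/(-10))*(-17) = -⅒*(-41)*(-17) = (41/10)*(-17) = -697/10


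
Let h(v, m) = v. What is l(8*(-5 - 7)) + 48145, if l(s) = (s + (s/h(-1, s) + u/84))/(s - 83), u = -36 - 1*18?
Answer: 120651379/2506 ≈ 48145.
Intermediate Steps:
u = -54 (u = -36 - 18 = -54)
l(s) = -9/(14*(-83 + s)) (l(s) = (s + (s/(-1) - 54/84))/(s - 83) = (s + (s*(-1) - 54*1/84))/(-83 + s) = (s + (-s - 9/14))/(-83 + s) = (s + (-9/14 - s))/(-83 + s) = -9/(14*(-83 + s)))
l(8*(-5 - 7)) + 48145 = -9/(-1162 + 14*(8*(-5 - 7))) + 48145 = -9/(-1162 + 14*(8*(-12))) + 48145 = -9/(-1162 + 14*(-96)) + 48145 = -9/(-1162 - 1344) + 48145 = -9/(-2506) + 48145 = -9*(-1/2506) + 48145 = 9/2506 + 48145 = 120651379/2506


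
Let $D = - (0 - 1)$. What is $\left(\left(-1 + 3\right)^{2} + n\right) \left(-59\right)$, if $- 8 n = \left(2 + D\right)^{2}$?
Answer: $- \frac{1357}{8} \approx -169.63$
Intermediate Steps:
$D = 1$ ($D = \left(-1\right) \left(-1\right) = 1$)
$n = - \frac{9}{8}$ ($n = - \frac{\left(2 + 1\right)^{2}}{8} = - \frac{3^{2}}{8} = \left(- \frac{1}{8}\right) 9 = - \frac{9}{8} \approx -1.125$)
$\left(\left(-1 + 3\right)^{2} + n\right) \left(-59\right) = \left(\left(-1 + 3\right)^{2} - \frac{9}{8}\right) \left(-59\right) = \left(2^{2} - \frac{9}{8}\right) \left(-59\right) = \left(4 - \frac{9}{8}\right) \left(-59\right) = \frac{23}{8} \left(-59\right) = - \frac{1357}{8}$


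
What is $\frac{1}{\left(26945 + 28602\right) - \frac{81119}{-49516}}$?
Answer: $\frac{49516}{2750546371} \approx 1.8002 \cdot 10^{-5}$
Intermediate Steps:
$\frac{1}{\left(26945 + 28602\right) - \frac{81119}{-49516}} = \frac{1}{55547 - - \frac{81119}{49516}} = \frac{1}{55547 + \frac{81119}{49516}} = \frac{1}{\frac{2750546371}{49516}} = \frac{49516}{2750546371}$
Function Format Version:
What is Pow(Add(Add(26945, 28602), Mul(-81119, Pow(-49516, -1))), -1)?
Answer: Rational(49516, 2750546371) ≈ 1.8002e-5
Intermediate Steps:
Pow(Add(Add(26945, 28602), Mul(-81119, Pow(-49516, -1))), -1) = Pow(Add(55547, Mul(-81119, Rational(-1, 49516))), -1) = Pow(Add(55547, Rational(81119, 49516)), -1) = Pow(Rational(2750546371, 49516), -1) = Rational(49516, 2750546371)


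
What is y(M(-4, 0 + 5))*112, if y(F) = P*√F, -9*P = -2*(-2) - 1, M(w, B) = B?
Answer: -112*√5/3 ≈ -83.480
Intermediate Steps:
P = -⅓ (P = -(-2*(-2) - 1)/9 = -(4 - 1)/9 = -⅑*3 = -⅓ ≈ -0.33333)
y(F) = -√F/3
y(M(-4, 0 + 5))*112 = -√(0 + 5)/3*112 = -√5/3*112 = -112*√5/3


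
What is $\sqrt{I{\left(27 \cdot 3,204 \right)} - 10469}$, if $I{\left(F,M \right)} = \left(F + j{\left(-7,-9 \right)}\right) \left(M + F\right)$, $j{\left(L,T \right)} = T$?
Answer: $23 \sqrt{19} \approx 100.25$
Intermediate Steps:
$I{\left(F,M \right)} = \left(-9 + F\right) \left(F + M\right)$ ($I{\left(F,M \right)} = \left(F - 9\right) \left(M + F\right) = \left(-9 + F\right) \left(F + M\right)$)
$\sqrt{I{\left(27 \cdot 3,204 \right)} - 10469} = \sqrt{\left(\left(27 \cdot 3\right)^{2} - 9 \cdot 27 \cdot 3 - 1836 + 27 \cdot 3 \cdot 204\right) - 10469} = \sqrt{\left(81^{2} - 729 - 1836 + 81 \cdot 204\right) - 10469} = \sqrt{\left(6561 - 729 - 1836 + 16524\right) - 10469} = \sqrt{20520 - 10469} = \sqrt{10051} = 23 \sqrt{19}$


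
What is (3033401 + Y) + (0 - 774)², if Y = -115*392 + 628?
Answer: 3588025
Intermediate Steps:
Y = -44452 (Y = -45080 + 628 = -44452)
(3033401 + Y) + (0 - 774)² = (3033401 - 44452) + (0 - 774)² = 2988949 + (-774)² = 2988949 + 599076 = 3588025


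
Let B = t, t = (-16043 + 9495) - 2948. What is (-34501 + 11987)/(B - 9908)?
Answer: 11257/9702 ≈ 1.1603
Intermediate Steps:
t = -9496 (t = -6548 - 2948 = -9496)
B = -9496
(-34501 + 11987)/(B - 9908) = (-34501 + 11987)/(-9496 - 9908) = -22514/(-19404) = -22514*(-1/19404) = 11257/9702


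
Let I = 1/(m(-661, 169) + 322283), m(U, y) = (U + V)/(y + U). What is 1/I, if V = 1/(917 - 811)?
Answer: 5602591027/17384 ≈ 3.2228e+5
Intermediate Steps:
V = 1/106 ≈ 0.0094340
m(U, y) = (1/106 + U)/(U + y) (m(U, y) = (U + 1/106)/(y + U) = (1/106 + U)/(U + y))
I = 17384/5602591027 (I = 1/((1/106 - 661)/(-661 + 169) + 322283) = 1/(-70065/106/(-492) + 322283) = 1/(-1/492*(-70065/106) + 322283) = 1/(23355/17384 + 322283) = 1/(5602591027/17384) = 17384/5602591027 ≈ 3.1029e-6)
1/I = 1/(17384/5602591027) = 5602591027/17384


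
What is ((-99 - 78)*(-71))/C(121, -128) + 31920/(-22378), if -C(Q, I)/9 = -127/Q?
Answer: 5665276481/4263009 ≈ 1328.9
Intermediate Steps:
C(Q, I) = 1143/Q (C(Q, I) = -(-1143)/Q = 1143/Q)
((-99 - 78)*(-71))/C(121, -128) + 31920/(-22378) = ((-99 - 78)*(-71))/((1143/121)) + 31920/(-22378) = (-177*(-71))/((1143*(1/121))) + 31920*(-1/22378) = 12567/(1143/121) - 15960/11189 = 12567*(121/1143) - 15960/11189 = 506869/381 - 15960/11189 = 5665276481/4263009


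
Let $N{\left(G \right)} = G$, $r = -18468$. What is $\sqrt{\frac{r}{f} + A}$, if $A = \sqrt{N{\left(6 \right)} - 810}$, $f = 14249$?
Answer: $\frac{\sqrt{-263150532 + 406068002 i \sqrt{201}}}{14249} \approx 3.6802 + 3.8523 i$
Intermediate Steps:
$A = 2 i \sqrt{201}$ ($A = \sqrt{6 - 810} = \sqrt{-804} = 2 i \sqrt{201} \approx 28.355 i$)
$\sqrt{\frac{r}{f} + A} = \sqrt{- \frac{18468}{14249} + 2 i \sqrt{201}}$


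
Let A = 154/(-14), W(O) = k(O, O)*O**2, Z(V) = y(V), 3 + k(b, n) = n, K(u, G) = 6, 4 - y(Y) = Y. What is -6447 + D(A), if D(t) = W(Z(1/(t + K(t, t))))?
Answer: -803229/125 ≈ -6425.8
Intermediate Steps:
y(Y) = 4 - Y
k(b, n) = -3 + n
Z(V) = 4 - V
W(O) = O**2*(-3 + O) (W(O) = (-3 + O)*O**2 = O**2*(-3 + O))
A = -11 (A = 154*(-1/14) = -11)
D(t) = (4 - 1/(6 + t))**2*(1 - 1/(6 + t)) (D(t) = (4 - 1/(t + 6))**2*(-3 + (4 - 1/(t + 6))) = (4 - 1/(6 + t))**2*(-3 + (4 - 1/(6 + t))) = (4 - 1/(6 + t))**2*(1 - 1/(6 + t)))
-6447 + D(A) = -6447 + (23 + 4*(-11))**2*(5 - 11)/(6 - 11)**3 = -6447 + (23 - 44)**2*(-6)/(-5)**3 = -6447 - 1/125*(-21)**2*(-6) = -6447 - 1/125*441*(-6) = -6447 + 2646/125 = -803229/125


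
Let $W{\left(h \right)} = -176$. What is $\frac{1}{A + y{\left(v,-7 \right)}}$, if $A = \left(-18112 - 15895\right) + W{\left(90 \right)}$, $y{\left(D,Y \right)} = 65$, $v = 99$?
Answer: $- \frac{1}{34118} \approx -2.931 \cdot 10^{-5}$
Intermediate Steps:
$A = -34183$ ($A = \left(-18112 - 15895\right) - 176 = -34007 - 176 = -34183$)
$\frac{1}{A + y{\left(v,-7 \right)}} = \frac{1}{-34183 + 65} = \frac{1}{-34118} = - \frac{1}{34118}$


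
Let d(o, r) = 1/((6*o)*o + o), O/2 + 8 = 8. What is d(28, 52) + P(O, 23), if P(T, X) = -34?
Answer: -160887/4732 ≈ -34.000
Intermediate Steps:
O = 0 (O = -16 + 2*8 = -16 + 16 = 0)
d(o, r) = 1/(o + 6*o²) (d(o, r) = 1/(6*o² + o) = 1/(o + 6*o²))
d(28, 52) + P(O, 23) = 1/(28*(1 + 6*28)) - 34 = 1/(28*(1 + 168)) - 34 = (1/28)/169 - 34 = (1/28)*(1/169) - 34 = 1/4732 - 34 = -160887/4732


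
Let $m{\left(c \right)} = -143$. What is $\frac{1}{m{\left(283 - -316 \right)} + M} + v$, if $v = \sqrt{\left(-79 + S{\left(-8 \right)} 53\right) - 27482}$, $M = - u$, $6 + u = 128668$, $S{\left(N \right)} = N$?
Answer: $- \frac{1}{128805} + i \sqrt{27985} \approx -7.7637 \cdot 10^{-6} + 167.29 i$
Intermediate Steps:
$u = 128662$ ($u = -6 + 128668 = 128662$)
$M = -128662$ ($M = \left(-1\right) 128662 = -128662$)
$v = i \sqrt{27985}$ ($v = \sqrt{\left(-79 - 424\right) - 27482} = \sqrt{-503 - 27482} = \sqrt{-27985} = i \sqrt{27985} \approx 167.29 i$)
$\frac{1}{m{\left(283 - -316 \right)} + M} + v = \frac{1}{-143 - 128662} + i \sqrt{27985} = \frac{1}{-128805} + i \sqrt{27985} = - \frac{1}{128805} + i \sqrt{27985}$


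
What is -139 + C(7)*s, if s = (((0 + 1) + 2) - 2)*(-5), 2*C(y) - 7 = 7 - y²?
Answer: -103/2 ≈ -51.500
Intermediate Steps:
C(y) = 7 - y²/2 (C(y) = 7/2 + (7 - y²)/2 = 7/2 + (7/2 - y²/2) = 7 - y²/2)
s = -5 (s = ((1 + 2) - 2)*(-5) = (3 - 2)*(-5) = 1*(-5) = -5)
-139 + C(7)*s = -139 + (7 - ½*7²)*(-5) = -139 + (7 - ½*49)*(-5) = -139 + (7 - 49/2)*(-5) = -139 - 35/2*(-5) = -139 + 175/2 = -103/2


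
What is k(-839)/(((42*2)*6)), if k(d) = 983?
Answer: 983/504 ≈ 1.9504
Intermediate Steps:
k(-839)/(((42*2)*6)) = 983/(((42*2)*6)) = 983/((84*6)) = 983/504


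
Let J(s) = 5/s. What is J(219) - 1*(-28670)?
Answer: 6278735/219 ≈ 28670.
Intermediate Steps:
J(219) - 1*(-28670) = 5/219 - 1*(-28670) = 5*(1/219) + 28670 = 5/219 + 28670 = 6278735/219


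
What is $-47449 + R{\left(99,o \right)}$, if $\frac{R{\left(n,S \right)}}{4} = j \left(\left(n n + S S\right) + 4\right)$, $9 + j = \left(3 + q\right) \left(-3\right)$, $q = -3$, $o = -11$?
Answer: $-404785$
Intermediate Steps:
$j = -9$ ($j = -9 + \left(3 - 3\right) \left(-3\right) = -9 + 0 \left(-3\right) = -9 + 0 = -9$)
$R{\left(n,S \right)} = -144 - 36 S^{2} - 36 n^{2}$ ($R{\left(n,S \right)} = 4 \left(- 9 \left(\left(n n + S S\right) + 4\right)\right) = 4 \left(- 9 \left(\left(n^{2} + S^{2}\right) + 4\right)\right) = 4 \left(- 9 \left(\left(S^{2} + n^{2}\right) + 4\right)\right) = 4 \left(- 9 \left(4 + S^{2} + n^{2}\right)\right) = 4 \left(-36 - 9 S^{2} - 9 n^{2}\right) = -144 - 36 S^{2} - 36 n^{2}$)
$-47449 + R{\left(99,o \right)} = -47449 - \left(144 + 4356 + 352836\right) = -47449 - 357336 = -404785$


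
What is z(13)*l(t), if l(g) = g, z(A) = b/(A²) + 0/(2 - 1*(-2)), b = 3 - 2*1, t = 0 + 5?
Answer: 5/169 ≈ 0.029586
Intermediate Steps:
t = 5
b = 1 (b = 3 - 2 = 1)
z(A) = A⁻² (z(A) = 1/A² + 0/(2 - 1*(-2)) = 1/A² + 0/(2 + 2) = A⁻² + 0/4 = A⁻² + 0*(¼) = A⁻² + 0 = A⁻²)
z(13)*l(t) = 5/13² = (1/169)*5 = 5/169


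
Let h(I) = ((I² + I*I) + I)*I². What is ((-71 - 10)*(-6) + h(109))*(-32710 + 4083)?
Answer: -8118956057799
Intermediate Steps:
h(I) = I²*(I + 2*I²) (h(I) = ((I² + I²) + I)*I² = (2*I² + I)*I² = (I + 2*I²)*I² = I²*(I + 2*I²))
((-71 - 10)*(-6) + h(109))*(-32710 + 4083) = ((-71 - 10)*(-6) + 109³*(1 + 2*109))*(-32710 + 4083) = (-81*(-6) + 1295029*(1 + 218))*(-28627) = (486 + 1295029*219)*(-28627) = (486 + 283611351)*(-28627) = 283611837*(-28627) = -8118956057799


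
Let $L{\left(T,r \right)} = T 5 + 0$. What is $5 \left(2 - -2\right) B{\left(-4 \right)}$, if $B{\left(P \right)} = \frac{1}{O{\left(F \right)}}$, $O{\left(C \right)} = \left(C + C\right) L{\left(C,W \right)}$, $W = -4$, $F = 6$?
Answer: $\frac{1}{18} \approx 0.055556$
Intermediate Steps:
$L{\left(T,r \right)} = 5 T$ ($L{\left(T,r \right)} = 5 T + 0 = 5 T$)
$O{\left(C \right)} = 10 C^{2}$ ($O{\left(C \right)} = \left(C + C\right) 5 C = 2 C 5 C = 10 C^{2}$)
$B{\left(P \right)} = \frac{1}{360}$ ($B{\left(P \right)} = \frac{1}{10 \cdot 6^{2}} = \frac{1}{10 \cdot 36} = \frac{1}{360}$)
$5 \left(2 - -2\right) B{\left(-4 \right)} = 5 \left(2 - -2\right) \frac{1}{360} = 5 \left(2 + 2\right) \frac{1}{360} = 5 \cdot 4 \cdot \frac{1}{360} = 20 \cdot \frac{1}{360} = \frac{1}{18}$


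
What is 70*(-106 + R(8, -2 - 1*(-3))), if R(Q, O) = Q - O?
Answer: -6930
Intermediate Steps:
70*(-106 + R(8, -2 - 1*(-3))) = 70*(-106 + (8 - (-2 - 1*(-3)))) = 70*(-106 + (8 - (-2 + 3))) = 70*(-106 + (8 - 1*1)) = 70*(-106 + (8 - 1)) = 70*(-106 + 7) = 70*(-99) = -6930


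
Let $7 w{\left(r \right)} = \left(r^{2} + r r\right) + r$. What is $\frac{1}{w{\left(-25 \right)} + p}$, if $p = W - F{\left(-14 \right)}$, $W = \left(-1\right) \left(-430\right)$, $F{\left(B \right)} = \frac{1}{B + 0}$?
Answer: $\frac{14}{8471} \approx 0.0016527$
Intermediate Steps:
$w{\left(r \right)} = \frac{r}{7} + \frac{2 r^{2}}{7}$ ($w{\left(r \right)} = \frac{\left(r^{2} + r r\right) + r}{7} = \frac{\left(r^{2} + r^{2}\right) + r}{7} = \frac{2 r^{2} + r}{7} = \frac{r + 2 r^{2}}{7} = \frac{r}{7} + \frac{2 r^{2}}{7}$)
$F{\left(B \right)} = \frac{1}{B}$
$W = 430$
$p = \frac{6021}{14}$ ($p = 430 - \frac{1}{-14} = 430 - - \frac{1}{14} = 430 + \frac{1}{14} = \frac{6021}{14} \approx 430.07$)
$\frac{1}{w{\left(-25 \right)} + p} = \frac{1}{\frac{1}{7} \left(-25\right) \left(1 + 2 \left(-25\right)\right) + \frac{6021}{14}} = \frac{1}{\frac{1}{7} \left(-25\right) \left(1 - 50\right) + \frac{6021}{14}} = \frac{1}{\frac{1}{7} \left(-25\right) \left(-49\right) + \frac{6021}{14}} = \frac{1}{175 + \frac{6021}{14}} = \frac{1}{\frac{8471}{14}} = \frac{14}{8471}$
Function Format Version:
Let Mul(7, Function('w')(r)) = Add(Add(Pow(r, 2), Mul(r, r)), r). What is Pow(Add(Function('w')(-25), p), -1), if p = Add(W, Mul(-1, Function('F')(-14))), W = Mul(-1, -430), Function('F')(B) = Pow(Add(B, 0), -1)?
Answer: Rational(14, 8471) ≈ 0.0016527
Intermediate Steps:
Function('w')(r) = Add(Mul(Rational(1, 7), r), Mul(Rational(2, 7), Pow(r, 2))) (Function('w')(r) = Mul(Rational(1, 7), Add(Add(Pow(r, 2), Mul(r, r)), r)) = Mul(Rational(1, 7), Add(Add(Pow(r, 2), Pow(r, 2)), r)) = Mul(Rational(1, 7), Add(Mul(2, Pow(r, 2)), r)) = Mul(Rational(1, 7), Add(r, Mul(2, Pow(r, 2)))) = Add(Mul(Rational(1, 7), r), Mul(Rational(2, 7), Pow(r, 2))))
Function('F')(B) = Pow(B, -1)
W = 430
p = Rational(6021, 14) (p = Add(430, Mul(-1, Pow(-14, -1))) = Add(430, Mul(-1, Rational(-1, 14))) = Add(430, Rational(1, 14)) = Rational(6021, 14) ≈ 430.07)
Pow(Add(Function('w')(-25), p), -1) = Pow(Add(Mul(Rational(1, 7), -25, Add(1, Mul(2, -25))), Rational(6021, 14)), -1) = Pow(Add(Mul(Rational(1, 7), -25, Add(1, -50)), Rational(6021, 14)), -1) = Pow(Add(Mul(Rational(1, 7), -25, -49), Rational(6021, 14)), -1) = Pow(Add(175, Rational(6021, 14)), -1) = Pow(Rational(8471, 14), -1) = Rational(14, 8471)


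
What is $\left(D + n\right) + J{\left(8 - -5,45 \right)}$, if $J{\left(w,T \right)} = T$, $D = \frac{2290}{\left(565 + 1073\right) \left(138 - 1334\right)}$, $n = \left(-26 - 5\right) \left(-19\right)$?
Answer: $\frac{621017071}{979524} \approx 634.0$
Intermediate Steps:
$n = 589$ ($n = \left(-31\right) \left(-19\right) = 589$)
$D = - \frac{1145}{979524}$ ($D = \frac{2290}{1638 \left(-1196\right)} = \frac{2290}{-1959048} = 2290 \left(- \frac{1}{1959048}\right) = - \frac{1145}{979524} \approx -0.0011689$)
$\left(D + n\right) + J{\left(8 - -5,45 \right)} = \left(- \frac{1145}{979524} + 589\right) + 45 = \frac{576938491}{979524} + 45 = \frac{621017071}{979524}$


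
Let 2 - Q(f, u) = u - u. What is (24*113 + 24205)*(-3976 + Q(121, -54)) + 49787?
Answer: -106918371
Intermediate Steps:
Q(f, u) = 2 (Q(f, u) = 2 - (u - u) = 2 - 1*0 = 2 + 0 = 2)
(24*113 + 24205)*(-3976 + Q(121, -54)) + 49787 = (24*113 + 24205)*(-3976 + 2) + 49787 = (2712 + 24205)*(-3974) + 49787 = 26917*(-3974) + 49787 = -106968158 + 49787 = -106918371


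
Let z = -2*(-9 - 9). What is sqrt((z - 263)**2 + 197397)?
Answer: sqrt(248926) ≈ 498.92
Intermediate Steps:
z = 36 (z = -2*(-18) = 36)
sqrt((z - 263)**2 + 197397) = sqrt((36 - 263)**2 + 197397) = sqrt((-227)**2 + 197397) = sqrt(51529 + 197397) = sqrt(248926)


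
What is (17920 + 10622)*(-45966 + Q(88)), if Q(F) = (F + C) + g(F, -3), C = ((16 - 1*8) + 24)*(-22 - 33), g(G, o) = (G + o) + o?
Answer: -1357343352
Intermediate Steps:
g(G, o) = G + 2*o
C = -1760 (C = ((16 - 8) + 24)*(-55) = (8 + 24)*(-55) = 32*(-55) = -1760)
Q(F) = -1766 + 2*F (Q(F) = (F - 1760) + (F + 2*(-3)) = (-1760 + F) + (F - 6) = (-1760 + F) + (-6 + F) = -1766 + 2*F)
(17920 + 10622)*(-45966 + Q(88)) = (17920 + 10622)*(-45966 + (-1766 + 2*88)) = 28542*(-45966 + (-1766 + 176)) = 28542*(-45966 - 1590) = 28542*(-47556) = -1357343352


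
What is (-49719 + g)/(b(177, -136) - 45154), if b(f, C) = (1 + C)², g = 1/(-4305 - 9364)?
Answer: 679609012/368092501 ≈ 1.8463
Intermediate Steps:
g = -1/13669 (g = 1/(-13669) = -1/13669 ≈ -7.3158e-5)
(-49719 + g)/(b(177, -136) - 45154) = (-49719 - 1/13669)/((1 - 136)² - 45154) = -679609012/(13669*((-135)² - 45154)) = -679609012/(13669*(18225 - 45154)) = -679609012/13669/(-26929) = -679609012/13669*(-1/26929) = 679609012/368092501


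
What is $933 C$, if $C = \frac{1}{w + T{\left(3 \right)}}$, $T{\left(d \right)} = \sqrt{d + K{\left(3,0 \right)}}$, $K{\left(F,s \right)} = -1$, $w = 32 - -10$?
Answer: $\frac{19593}{881} - \frac{933 \sqrt{2}}{1762} \approx 21.491$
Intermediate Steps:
$w = 42$ ($w = 32 + 10 = 42$)
$T{\left(d \right)} = \sqrt{-1 + d}$ ($T{\left(d \right)} = \sqrt{d - 1} = \sqrt{-1 + d}$)
$C = \frac{1}{42 + \sqrt{2}}$ ($C = \frac{1}{42 + \sqrt{-1 + 3}} = \frac{1}{42 + \sqrt{2}} \approx 0.023034$)
$933 C = 933 \left(\frac{21}{881} - \frac{\sqrt{2}}{1762}\right) = \frac{19593}{881} - \frac{933 \sqrt{2}}{1762}$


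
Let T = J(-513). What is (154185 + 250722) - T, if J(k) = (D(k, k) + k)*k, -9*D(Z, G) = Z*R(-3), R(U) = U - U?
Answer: 141738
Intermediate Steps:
R(U) = 0
D(Z, G) = 0 (D(Z, G) = -Z*0/9 = -⅑*0 = 0)
J(k) = k² (J(k) = (0 + k)*k = k*k = k²)
T = 263169 (T = (-513)² = 263169)
(154185 + 250722) - T = (154185 + 250722) - 1*263169 = 404907 - 263169 = 141738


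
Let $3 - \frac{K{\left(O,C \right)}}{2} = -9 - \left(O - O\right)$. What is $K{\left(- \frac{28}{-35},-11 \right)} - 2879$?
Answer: $-2855$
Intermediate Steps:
$K{\left(O,C \right)} = 24$ ($K{\left(O,C \right)} = 6 - 2 \left(-9 - \left(O - O\right)\right) = 6 - 2 \left(-9 - 0\right) = 6 - 2 \left(-9 + 0\right) = 6 - -18 = 6 + 18 = 24$)
$K{\left(- \frac{28}{-35},-11 \right)} - 2879 = 24 - 2879 = -2855$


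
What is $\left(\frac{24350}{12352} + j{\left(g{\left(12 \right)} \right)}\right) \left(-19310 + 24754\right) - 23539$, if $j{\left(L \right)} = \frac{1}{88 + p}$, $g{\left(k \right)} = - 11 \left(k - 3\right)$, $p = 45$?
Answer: $- \frac{2621541917}{205352} \approx -12766.0$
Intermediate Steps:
$g{\left(k \right)} = 33 - 11 k$ ($g{\left(k \right)} = - 11 \left(-3 + k\right) = 33 - 11 k$)
$j{\left(L \right)} = \frac{1}{133}$ ($j{\left(L \right)} = \frac{1}{88 + 45} = \frac{1}{133}$)
$\left(\frac{24350}{12352} + j{\left(g{\left(12 \right)} \right)}\right) \left(-19310 + 24754\right) - 23539 = \left(\frac{24350}{12352} + \frac{1}{133}\right) \left(-19310 + 24754\right) - 23539 = \left(24350 \cdot \frac{1}{12352} + \frac{1}{133}\right) 5444 - 23539 = \left(\frac{12175}{6176} + \frac{1}{133}\right) 5444 - 23539 = \frac{1625451}{821408} \cdot 5444 - 23539 = \frac{2212238811}{205352} - 23539 = - \frac{2621541917}{205352}$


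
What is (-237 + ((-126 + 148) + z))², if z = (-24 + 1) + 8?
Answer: 52900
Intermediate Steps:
z = -15 (z = -23 + 8 = -15)
(-237 + ((-126 + 148) + z))² = (-237 + ((-126 + 148) - 15))² = (-237 + (22 - 15))² = (-237 + 7)² = (-230)² = 52900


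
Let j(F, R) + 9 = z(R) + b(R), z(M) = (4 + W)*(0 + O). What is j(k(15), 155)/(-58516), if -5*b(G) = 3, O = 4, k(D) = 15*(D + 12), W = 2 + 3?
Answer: -33/73145 ≈ -0.00045116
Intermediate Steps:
W = 5
k(D) = 180 + 15*D (k(D) = 15*(12 + D) = 180 + 15*D)
b(G) = -⅗ (b(G) = -⅕*3 = -⅗)
z(M) = 36 (z(M) = (4 + 5)*(0 + 4) = 9*4 = 36)
j(F, R) = 132/5 (j(F, R) = -9 + (36 - ⅗) = -9 + 177/5 = 132/5)
j(k(15), 155)/(-58516) = (132/5)/(-58516) = (132/5)*(-1/58516) = -33/73145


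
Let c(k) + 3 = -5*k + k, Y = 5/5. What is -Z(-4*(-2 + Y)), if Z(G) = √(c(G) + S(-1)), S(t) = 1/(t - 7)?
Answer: -3*I*√34/4 ≈ -4.3732*I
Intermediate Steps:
Y = 1 (Y = 5*(⅕) = 1)
S(t) = 1/(-7 + t)
c(k) = -3 - 4*k (c(k) = -3 + (-5*k + k) = -3 - 4*k)
Z(G) = √(-25/8 - 4*G) (Z(G) = √((-3 - 4*G) + 1/(-7 - 1)) = √((-3 - 4*G) + 1/(-8)) = √((-3 - 4*G) - ⅛) = √(-25/8 - 4*G))
-Z(-4*(-2 + Y)) = -√(-50 - (-256)*(-2 + 1))/4 = -√(-50 - (-256)*(-1))/4 = -√(-50 - 64*4)/4 = -√(-50 - 256)/4 = -√(-306)/4 = -3*I*√34/4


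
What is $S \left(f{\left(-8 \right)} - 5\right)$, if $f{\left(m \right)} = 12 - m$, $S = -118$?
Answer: $-1770$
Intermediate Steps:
$S \left(f{\left(-8 \right)} - 5\right) = - 118 \left(\left(12 - -8\right) - 5\right) = - 118 \left(\left(12 + 8\right) - 5\right) = - 118 \left(20 - 5\right) = \left(-118\right) 15 = -1770$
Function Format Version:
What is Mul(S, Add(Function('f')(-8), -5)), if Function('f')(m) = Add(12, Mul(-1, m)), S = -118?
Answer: -1770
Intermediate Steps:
Mul(S, Add(Function('f')(-8), -5)) = Mul(-118, Add(Add(12, Mul(-1, -8)), -5)) = Mul(-118, Add(Add(12, 8), -5)) = Mul(-118, Add(20, -5)) = Mul(-118, 15) = -1770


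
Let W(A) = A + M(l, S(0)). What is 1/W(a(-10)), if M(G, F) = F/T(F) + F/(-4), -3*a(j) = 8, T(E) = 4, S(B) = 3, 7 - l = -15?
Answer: -3/8 ≈ -0.37500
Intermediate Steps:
l = 22 (l = 7 - 1*(-15) = 7 + 15 = 22)
a(j) = -8/3 (a(j) = -⅓*8 = -8/3)
M(G, F) = 0 (M(G, F) = F/4 + F/(-4) = F*(¼) + F*(-¼) = F/4 - F/4 = 0)
W(A) = A (W(A) = A + 0 = A)
1/W(a(-10)) = 1/(-8/3) = -3/8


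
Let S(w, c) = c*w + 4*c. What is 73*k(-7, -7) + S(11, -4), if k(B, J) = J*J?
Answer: 3517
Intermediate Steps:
k(B, J) = J²
S(w, c) = 4*c + c*w
73*k(-7, -7) + S(11, -4) = 73*(-7)² - 4*(4 + 11) = 73*49 - 4*15 = 3577 - 60 = 3517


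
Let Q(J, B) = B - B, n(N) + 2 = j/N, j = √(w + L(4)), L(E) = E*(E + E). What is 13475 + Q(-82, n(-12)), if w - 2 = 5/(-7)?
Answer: 13475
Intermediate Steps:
w = 9/7 (w = 2 + 5/(-7) = 2 + 5*(-⅐) = 2 - 5/7 = 9/7 ≈ 1.2857)
L(E) = 2*E² (L(E) = E*(2*E) = 2*E²)
j = √1631/7 (j = √(9/7 + 2*4²) = √(9/7 + 2*16) = √(9/7 + 32) = √(233/7) = √1631/7 ≈ 5.7694)
n(N) = -2 + √1631/(7*N) (n(N) = -2 + (√1631/7)/N = -2 + √1631/(7*N))
Q(J, B) = 0
13475 + Q(-82, n(-12)) = 13475 + 0 = 13475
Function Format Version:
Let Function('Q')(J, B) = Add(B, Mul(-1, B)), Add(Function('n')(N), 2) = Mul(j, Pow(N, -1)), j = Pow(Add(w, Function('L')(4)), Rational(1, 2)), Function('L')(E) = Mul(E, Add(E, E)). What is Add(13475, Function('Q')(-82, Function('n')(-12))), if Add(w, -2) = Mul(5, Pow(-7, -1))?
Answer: 13475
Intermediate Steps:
w = Rational(9, 7) (w = Add(2, Mul(5, Pow(-7, -1))) = Add(2, Mul(5, Rational(-1, 7))) = Add(2, Rational(-5, 7)) = Rational(9, 7) ≈ 1.2857)
Function('L')(E) = Mul(2, Pow(E, 2)) (Function('L')(E) = Mul(E, Mul(2, E)) = Mul(2, Pow(E, 2)))
j = Mul(Rational(1, 7), Pow(1631, Rational(1, 2))) (j = Pow(Add(Rational(9, 7), Mul(2, Pow(4, 2))), Rational(1, 2)) = Pow(Add(Rational(9, 7), Mul(2, 16)), Rational(1, 2)) = Pow(Add(Rational(9, 7), 32), Rational(1, 2)) = Pow(Rational(233, 7), Rational(1, 2)) = Mul(Rational(1, 7), Pow(1631, Rational(1, 2))) ≈ 5.7694)
Function('n')(N) = Add(-2, Mul(Rational(1, 7), Pow(1631, Rational(1, 2)), Pow(N, -1))) (Function('n')(N) = Add(-2, Mul(Mul(Rational(1, 7), Pow(1631, Rational(1, 2))), Pow(N, -1))) = Add(-2, Mul(Rational(1, 7), Pow(1631, Rational(1, 2)), Pow(N, -1))))
Function('Q')(J, B) = 0
Add(13475, Function('Q')(-82, Function('n')(-12))) = Add(13475, 0) = 13475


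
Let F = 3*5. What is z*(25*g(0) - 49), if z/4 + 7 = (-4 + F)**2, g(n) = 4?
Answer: 23256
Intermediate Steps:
F = 15
z = 456 (z = -28 + 4*(-4 + 15)**2 = -28 + 4*11**2 = -28 + 4*121 = -28 + 484 = 456)
z*(25*g(0) - 49) = 456*(25*4 - 49) = 456*(100 - 49) = 456*51 = 23256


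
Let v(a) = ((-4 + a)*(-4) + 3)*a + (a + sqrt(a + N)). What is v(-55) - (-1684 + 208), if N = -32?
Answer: -11724 + I*sqrt(87) ≈ -11724.0 + 9.3274*I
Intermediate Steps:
v(a) = a + sqrt(-32 + a) + a*(19 - 4*a) (v(a) = ((-4 + a)*(-4) + 3)*a + (a + sqrt(a - 32)) = ((16 - 4*a) + 3)*a + (a + sqrt(-32 + a)) = (19 - 4*a)*a + (a + sqrt(-32 + a)) = a*(19 - 4*a) + (a + sqrt(-32 + a)) = a + sqrt(-32 + a) + a*(19 - 4*a))
v(-55) - (-1684 + 208) = (sqrt(-32 - 55) - 4*(-55)**2 + 20*(-55)) - (-1684 + 208) = (sqrt(-87) - 4*3025 - 1100) - 1*(-1476) = (I*sqrt(87) - 12100 - 1100) + 1476 = (-13200 + I*sqrt(87)) + 1476 = -11724 + I*sqrt(87)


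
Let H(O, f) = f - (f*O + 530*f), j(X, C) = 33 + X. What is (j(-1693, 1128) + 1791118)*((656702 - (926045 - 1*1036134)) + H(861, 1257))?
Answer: -1754454412062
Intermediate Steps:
H(O, f) = -529*f - O*f (H(O, f) = f - (O*f + 530*f) = f - (530*f + O*f) = f + (-530*f - O*f) = -529*f - O*f)
(j(-1693, 1128) + 1791118)*((656702 - (926045 - 1*1036134)) + H(861, 1257)) = ((33 - 1693) + 1791118)*((656702 - (926045 - 1*1036134)) - 1*1257*(529 + 861)) = (-1660 + 1791118)*((656702 - (926045 - 1036134)) - 1*1257*1390) = 1789458*((656702 - 1*(-110089)) - 1747230) = 1789458*((656702 + 110089) - 1747230) = 1789458*(766791 - 1747230) = 1789458*(-980439) = -1754454412062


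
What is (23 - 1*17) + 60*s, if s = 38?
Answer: 2286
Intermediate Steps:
(23 - 1*17) + 60*s = (23 - 1*17) + 60*38 = (23 - 17) + 2280 = 6 + 2280 = 2286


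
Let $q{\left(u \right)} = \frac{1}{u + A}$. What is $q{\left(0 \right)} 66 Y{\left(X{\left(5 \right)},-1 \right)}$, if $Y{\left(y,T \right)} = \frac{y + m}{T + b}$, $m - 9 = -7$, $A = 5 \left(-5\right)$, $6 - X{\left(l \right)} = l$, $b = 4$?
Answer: $- \frac{66}{25} \approx -2.64$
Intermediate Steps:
$X{\left(l \right)} = 6 - l$
$A = -25$
$m = 2$ ($m = 9 - 7 = 2$)
$q{\left(u \right)} = \frac{1}{-25 + u}$ ($q{\left(u \right)} = \frac{1}{u - 25} = \frac{1}{-25 + u}$)
$Y{\left(y,T \right)} = \frac{2 + y}{4 + T}$ ($Y{\left(y,T \right)} = \frac{y + 2}{T + 4} = \frac{2 + y}{4 + T}$)
$q{\left(0 \right)} 66 Y{\left(X{\left(5 \right)},-1 \right)} = \frac{1}{-25 + 0} \cdot 66 \frac{2 + \left(6 - 5\right)}{4 - 1} = \frac{1}{-25} \cdot 66 \frac{2 + \left(6 - 5\right)}{3} = \left(- \frac{1}{25}\right) 66 \frac{2 + 1}{3} = - \frac{66 \cdot \frac{1}{3} \cdot 3}{25} = \left(- \frac{66}{25}\right) 1 = - \frac{66}{25}$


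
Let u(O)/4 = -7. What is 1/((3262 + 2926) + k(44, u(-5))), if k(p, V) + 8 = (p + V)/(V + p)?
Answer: 1/6181 ≈ 0.00016179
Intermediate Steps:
u(O) = -28 (u(O) = 4*(-7) = -28)
k(p, V) = -7 (k(p, V) = -8 + (p + V)/(V + p) = -8 + (V + p)/(V + p) = -8 + 1 = -7)
1/((3262 + 2926) + k(44, u(-5))) = 1/((3262 + 2926) - 7) = 1/(6188 - 7) = 1/6181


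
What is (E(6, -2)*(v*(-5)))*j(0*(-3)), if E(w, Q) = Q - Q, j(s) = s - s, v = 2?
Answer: 0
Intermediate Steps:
j(s) = 0
E(w, Q) = 0
(E(6, -2)*(v*(-5)))*j(0*(-3)) = (0*(2*(-5)))*0 = (0*(-10))*0 = 0*0 = 0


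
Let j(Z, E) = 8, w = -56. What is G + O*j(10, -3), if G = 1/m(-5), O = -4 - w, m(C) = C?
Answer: 2079/5 ≈ 415.80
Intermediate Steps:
O = 52 (O = -4 - 1*(-56) = -4 + 56 = 52)
G = -⅕ (G = 1/(-5) = -⅕ ≈ -0.20000)
G + O*j(10, -3) = -⅕ + 52*8 = -⅕ + 416 = 2079/5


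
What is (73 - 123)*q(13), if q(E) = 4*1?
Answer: -200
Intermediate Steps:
q(E) = 4
(73 - 123)*q(13) = (73 - 123)*4 = -50*4 = -200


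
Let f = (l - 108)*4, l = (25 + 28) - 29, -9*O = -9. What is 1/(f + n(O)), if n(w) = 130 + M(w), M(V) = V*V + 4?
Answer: -1/201 ≈ -0.0049751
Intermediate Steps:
O = 1 (O = -1/9*(-9) = 1)
M(V) = 4 + V**2 (M(V) = V**2 + 4 = 4 + V**2)
l = 24 (l = 53 - 29 = 24)
n(w) = 134 + w**2 (n(w) = 130 + (4 + w**2) = 134 + w**2)
f = -336 (f = (24 - 108)*4 = -84*4 = -336)
1/(f + n(O)) = 1/(-336 + (134 + 1**2)) = 1/(-336 + (134 + 1)) = 1/(-336 + 135) = 1/(-201) = -1/201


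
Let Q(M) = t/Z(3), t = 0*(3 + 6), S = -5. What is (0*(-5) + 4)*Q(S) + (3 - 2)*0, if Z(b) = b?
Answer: 0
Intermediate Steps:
t = 0 (t = 0*9 = 0)
Q(M) = 0 (Q(M) = 0/3 = 0*(⅓) = 0)
(0*(-5) + 4)*Q(S) + (3 - 2)*0 = (0*(-5) + 4)*0 + (3 - 2)*0 = (0 + 4)*0 + 1*0 = 4*0 + 0 = 0 + 0 = 0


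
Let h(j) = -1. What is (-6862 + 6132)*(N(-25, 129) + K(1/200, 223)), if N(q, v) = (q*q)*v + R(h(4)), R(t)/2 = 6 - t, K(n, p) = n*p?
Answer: -1177345679/20 ≈ -5.8867e+7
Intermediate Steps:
R(t) = 12 - 2*t (R(t) = 2*(6 - t) = 12 - 2*t)
N(q, v) = 14 + v*q² (N(q, v) = (q*q)*v + (12 - 2*(-1)) = q²*v + (12 + 2) = v*q² + 14 = 14 + v*q²)
(-6862 + 6132)*(N(-25, 129) + K(1/200, 223)) = (-6862 + 6132)*((14 + 129*(-25)²) + 223/200) = -730*((14 + 129*625) + (1/200)*223) = -730*((14 + 80625) + 223/200) = -730*(80639 + 223/200) = -730*16128023/200 = -1177345679/20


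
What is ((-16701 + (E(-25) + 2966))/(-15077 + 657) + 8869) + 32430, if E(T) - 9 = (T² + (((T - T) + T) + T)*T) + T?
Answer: 148885864/3605 ≈ 41300.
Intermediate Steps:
E(T) = 9 + T + 3*T² (E(T) = 9 + ((T² + (((T - T) + T) + T)*T) + T) = 9 + ((T² + ((0 + T) + T)*T) + T) = 9 + ((T² + (T + T)*T) + T) = 9 + ((T² + (2*T)*T) + T) = 9 + ((T² + 2*T²) + T) = 9 + (3*T² + T) = 9 + (T + 3*T²) = 9 + T + 3*T²)
((-16701 + (E(-25) + 2966))/(-15077 + 657) + 8869) + 32430 = ((-16701 + ((9 - 25 + 3*(-25)²) + 2966))/(-15077 + 657) + 8869) + 32430 = ((-16701 + ((9 - 25 + 3*625) + 2966))/(-14420) + 8869) + 32430 = ((-16701 + ((9 - 25 + 1875) + 2966))*(-1/14420) + 8869) + 32430 = ((-16701 + (1859 + 2966))*(-1/14420) + 8869) + 32430 = ((-16701 + 4825)*(-1/14420) + 8869) + 32430 = (-11876*(-1/14420) + 8869) + 32430 = (2969/3605 + 8869) + 32430 = 31975714/3605 + 32430 = 148885864/3605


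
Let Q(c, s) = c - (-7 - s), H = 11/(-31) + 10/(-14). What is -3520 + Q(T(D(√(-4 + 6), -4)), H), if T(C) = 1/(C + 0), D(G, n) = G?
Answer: -762553/217 + √2/2 ≈ -3513.4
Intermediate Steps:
T(C) = 1/C
H = -232/217 (H = 11*(-1/31) + 10*(-1/14) = -11/31 - 5/7 = -232/217 ≈ -1.0691)
Q(c, s) = 7 + c + s (Q(c, s) = c + (7 + s) = 7 + c + s)
-3520 + Q(T(D(√(-4 + 6), -4)), H) = -3520 + (7 + 1/(√(-4 + 6)) - 232/217) = -3520 + (7 + 1/(√2) - 232/217) = -3520 + (7 + √2/2 - 232/217) = -3520 + (1287/217 + √2/2) = -762553/217 + √2/2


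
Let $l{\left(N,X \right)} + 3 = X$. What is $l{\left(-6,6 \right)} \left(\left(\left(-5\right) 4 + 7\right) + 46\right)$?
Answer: $99$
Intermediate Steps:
$l{\left(N,X \right)} = -3 + X$
$l{\left(-6,6 \right)} \left(\left(\left(-5\right) 4 + 7\right) + 46\right) = \left(-3 + 6\right) \left(\left(\left(-5\right) 4 + 7\right) + 46\right) = 3 \left(\left(-20 + 7\right) + 46\right) = 3 \left(-13 + 46\right) = 3 \cdot 33 = 99$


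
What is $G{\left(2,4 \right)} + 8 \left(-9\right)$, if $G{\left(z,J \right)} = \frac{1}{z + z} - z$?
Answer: $- \frac{295}{4} \approx -73.75$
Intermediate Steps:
$G{\left(z,J \right)} = \frac{1}{2 z} - z$
$G{\left(2,4 \right)} + 8 \left(-9\right) = \left(\frac{1}{2 \cdot 2} - 2\right) + 8 \left(-9\right) = \left(\frac{1}{2} \cdot \frac{1}{2} - 2\right) - 72 = \left(\frac{1}{4} - 2\right) - 72 = - \frac{7}{4} - 72 = - \frac{295}{4}$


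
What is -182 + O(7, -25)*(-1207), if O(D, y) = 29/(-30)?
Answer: 29543/30 ≈ 984.77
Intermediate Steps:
O(D, y) = -29/30 (O(D, y) = 29*(-1/30) = -29/30)
-182 + O(7, -25)*(-1207) = -182 - 29/30*(-1207) = -182 + 35003/30 = 29543/30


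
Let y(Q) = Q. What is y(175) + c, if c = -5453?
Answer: -5278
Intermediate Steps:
y(175) + c = 175 - 5453 = -5278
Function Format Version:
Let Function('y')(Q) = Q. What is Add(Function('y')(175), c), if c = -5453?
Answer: -5278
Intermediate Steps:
Add(Function('y')(175), c) = Add(175, -5453) = -5278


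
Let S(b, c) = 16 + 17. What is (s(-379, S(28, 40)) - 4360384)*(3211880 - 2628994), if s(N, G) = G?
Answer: -2541587552986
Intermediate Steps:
S(b, c) = 33
(s(-379, S(28, 40)) - 4360384)*(3211880 - 2628994) = (33 - 4360384)*(3211880 - 2628994) = -4360351*582886 = -2541587552986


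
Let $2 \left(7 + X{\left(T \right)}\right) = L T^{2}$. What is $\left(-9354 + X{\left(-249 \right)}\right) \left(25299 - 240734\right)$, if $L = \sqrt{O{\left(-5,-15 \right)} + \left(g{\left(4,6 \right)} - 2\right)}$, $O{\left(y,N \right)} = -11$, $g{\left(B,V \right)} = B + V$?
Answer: $2016687035 - \frac{13357185435 i \sqrt{3}}{2} \approx 2.0167 \cdot 10^{9} - 1.1568 \cdot 10^{10} i$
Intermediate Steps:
$L = i \sqrt{3}$ ($L = \sqrt{-11 + \left(\left(4 + 6\right) - 2\right)} = \sqrt{-11 + \left(10 - 2\right)} = \sqrt{-11 + 8} = \sqrt{-3} = i \sqrt{3} \approx 1.732 i$)
$X{\left(T \right)} = -7 + \frac{i \sqrt{3} T^{2}}{2}$
$\left(-9354 + X{\left(-249 \right)}\right) \left(25299 - 240734\right) = \left(-9354 - \left(7 - \frac{i \sqrt{3} \left(-249\right)^{2}}{2}\right)\right) \left(25299 - 240734\right) = \left(-9354 - \left(7 - \frac{1}{2} i \sqrt{3} \cdot 62001\right)\right) \left(-215435\right) = \left(-9354 - \left(7 - \frac{62001 i \sqrt{3}}{2}\right)\right) \left(-215435\right) = \left(-9361 + \frac{62001 i \sqrt{3}}{2}\right) \left(-215435\right) = 2016687035 - \frac{13357185435 i \sqrt{3}}{2}$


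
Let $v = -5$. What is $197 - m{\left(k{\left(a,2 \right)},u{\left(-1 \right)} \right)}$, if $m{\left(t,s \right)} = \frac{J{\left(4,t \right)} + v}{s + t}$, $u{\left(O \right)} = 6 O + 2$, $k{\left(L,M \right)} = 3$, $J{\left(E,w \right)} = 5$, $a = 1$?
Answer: $197$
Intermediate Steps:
$u{\left(O \right)} = 2 + 6 O$
$m{\left(t,s \right)} = 0$ ($m{\left(t,s \right)} = \frac{5 - 5}{s + t} = \frac{0}{s + t} = 0$)
$197 - m{\left(k{\left(a,2 \right)},u{\left(-1 \right)} \right)} = 197 - 0 = 197 + 0 = 197$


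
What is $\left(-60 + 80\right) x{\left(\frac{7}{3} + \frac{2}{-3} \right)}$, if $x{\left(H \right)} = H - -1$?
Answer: $\frac{160}{3} \approx 53.333$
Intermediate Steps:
$x{\left(H \right)} = 1 + H$ ($x{\left(H \right)} = H + 1 = 1 + H$)
$\left(-60 + 80\right) x{\left(\frac{7}{3} + \frac{2}{-3} \right)} = \left(-60 + 80\right) \left(1 + \left(\frac{7}{3} + \frac{2}{-3}\right)\right) = 20 \left(1 + \left(7 \cdot \frac{1}{3} + 2 \left(- \frac{1}{3}\right)\right)\right) = 20 \left(1 + \left(\frac{7}{3} - \frac{2}{3}\right)\right) = 20 \left(1 + \frac{5}{3}\right) = 20 \cdot \frac{8}{3} = \frac{160}{3}$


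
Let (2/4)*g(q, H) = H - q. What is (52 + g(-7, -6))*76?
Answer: 4104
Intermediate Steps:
g(q, H) = -2*q + 2*H (g(q, H) = 2*(H - q) = -2*q + 2*H)
(52 + g(-7, -6))*76 = (52 + (-2*(-7) + 2*(-6)))*76 = (52 + (14 - 12))*76 = (52 + 2)*76 = 54*76 = 4104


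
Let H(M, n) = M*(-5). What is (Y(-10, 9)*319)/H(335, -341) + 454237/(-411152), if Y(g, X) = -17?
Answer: 209832903/98382800 ≈ 2.1328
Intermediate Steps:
H(M, n) = -5*M
(Y(-10, 9)*319)/H(335, -341) + 454237/(-411152) = (-17*319)/((-5*335)) + 454237/(-411152) = -5423/(-1675) + 454237*(-1/411152) = -5423*(-1/1675) - 64891/58736 = 5423/1675 - 64891/58736 = 209832903/98382800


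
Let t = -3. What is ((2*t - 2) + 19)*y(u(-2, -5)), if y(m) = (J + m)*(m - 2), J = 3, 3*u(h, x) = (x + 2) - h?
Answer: -616/9 ≈ -68.444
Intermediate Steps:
u(h, x) = ⅔ - h/3 + x/3 (u(h, x) = ((x + 2) - h)/3 = ((2 + x) - h)/3 = (2 + x - h)/3 = ⅔ - h/3 + x/3)
y(m) = (-2 + m)*(3 + m) (y(m) = (3 + m)*(m - 2) = (3 + m)*(-2 + m) = (-2 + m)*(3 + m))
((2*t - 2) + 19)*y(u(-2, -5)) = ((2*(-3) - 2) + 19)*(-6 + (⅔ - ⅓*(-2) + (⅓)*(-5)) + (⅔ - ⅓*(-2) + (⅓)*(-5))²) = ((-6 - 2) + 19)*(-6 + (⅔ + ⅔ - 5/3) + (⅔ + ⅔ - 5/3)²) = (-8 + 19)*(-6 - ⅓ + (-⅓)²) = 11*(-6 - ⅓ + ⅑) = 11*(-56/9) = -616/9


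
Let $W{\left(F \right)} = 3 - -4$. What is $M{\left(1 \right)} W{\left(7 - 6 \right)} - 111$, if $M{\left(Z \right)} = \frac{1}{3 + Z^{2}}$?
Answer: $- \frac{437}{4} \approx -109.25$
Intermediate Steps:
$W{\left(F \right)} = 7$ ($W{\left(F \right)} = 3 + 4 = 7$)
$M{\left(1 \right)} W{\left(7 - 6 \right)} - 111 = \frac{1}{3 + 1^{2}} \cdot 7 - 111 = \frac{1}{3 + 1} \cdot 7 - 111 = \frac{1}{4} \cdot 7 - 111 = \frac{7}{4} - 111 = - \frac{437}{4}$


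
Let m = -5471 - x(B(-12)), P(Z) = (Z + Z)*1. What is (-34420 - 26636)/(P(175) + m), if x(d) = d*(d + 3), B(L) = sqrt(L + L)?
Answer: -20352*I/(-1699*I + 2*sqrt(6)) ≈ 11.979 - 0.03454*I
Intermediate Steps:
P(Z) = 2*Z (P(Z) = (2*Z)*1 = 2*Z)
B(L) = sqrt(2)*sqrt(L) (B(L) = sqrt(2*L) = sqrt(2)*sqrt(L))
x(d) = d*(3 + d)
m = -5471 - 2*I*sqrt(6)*(3 + 2*I*sqrt(6)) (m = -5471 - sqrt(2)*sqrt(-12)*(3 + sqrt(2)*sqrt(-12)) = -5471 - sqrt(2)*(2*I*sqrt(3))*(3 + sqrt(2)*(2*I*sqrt(3))) = -5471 - 2*I*sqrt(6)*(3 + 2*I*sqrt(6)) ≈ -5447.0 - 14.697*I)
(-34420 - 26636)/(P(175) + m) = (-34420 - 26636)/(2*175 + (-5447 - 6*I*sqrt(6))) = -61056/(350 + (-5447 - 6*I*sqrt(6))) = -61056/(-5097 - 6*I*sqrt(6))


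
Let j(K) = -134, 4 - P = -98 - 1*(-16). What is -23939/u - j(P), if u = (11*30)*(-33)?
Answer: 1483199/10890 ≈ 136.20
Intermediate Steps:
P = 86 (P = 4 - (-98 - 1*(-16)) = 4 - (-98 + 16) = 4 - 1*(-82) = 4 + 82 = 86)
u = -10890 (u = 330*(-33) = -10890)
-23939/u - j(P) = -23939/(-10890) - 1*(-134) = -23939*(-1/10890) + 134 = 23939/10890 + 134 = 1483199/10890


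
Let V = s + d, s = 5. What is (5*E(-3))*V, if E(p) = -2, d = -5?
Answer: 0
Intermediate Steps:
V = 0 (V = 5 - 5 = 0)
(5*E(-3))*V = (5*(-2))*0 = -10*0 = 0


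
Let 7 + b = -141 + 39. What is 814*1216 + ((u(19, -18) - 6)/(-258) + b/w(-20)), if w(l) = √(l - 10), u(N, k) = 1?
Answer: 255374597/258 + 109*I*√30/30 ≈ 9.8982e+5 + 19.901*I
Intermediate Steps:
b = -109 (b = -7 + (-141 + 39) = -7 - 102 = -109)
w(l) = √(-10 + l)
814*1216 + ((u(19, -18) - 6)/(-258) + b/w(-20)) = 814*1216 + ((1 - 6)/(-258) - 109/√(-10 - 20)) = 989824 + (-5*(-1/258) - 109*(-I*√30/30)) = 989824 + (5/258 - 109*(-I*√30/30)) = 989824 + (5/258 - (-109)*I*√30/30) = 989824 + (5/258 + 109*I*√30/30) = 255374597/258 + 109*I*√30/30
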